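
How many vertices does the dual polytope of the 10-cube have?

Number of vertices = 2n = 20.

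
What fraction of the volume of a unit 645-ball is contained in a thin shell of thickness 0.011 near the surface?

Shell fraction = 1 - (1-0.011)^645 ≈ 0.999203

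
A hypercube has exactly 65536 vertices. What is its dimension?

n = log_2(65536) = 16.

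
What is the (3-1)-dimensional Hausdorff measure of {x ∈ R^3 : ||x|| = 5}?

The surface area of an n-ball is 2π^(n/2) r^(n-1) / Γ(n/2). For n=3, r=5: 4πr² = 4π·(5)² ≈ 314.159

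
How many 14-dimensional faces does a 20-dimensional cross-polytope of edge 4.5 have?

Each 14-face is the convex hull of 15 vertices, one chosen as ±e_i from each of 15 distinct axes: 2^15·C(20,15) = 508035072.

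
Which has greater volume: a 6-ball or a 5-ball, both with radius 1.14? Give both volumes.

V_6(1.14) ≈ 11.343. V_5(1.14) ≈ 10.135. The 6-ball is larger.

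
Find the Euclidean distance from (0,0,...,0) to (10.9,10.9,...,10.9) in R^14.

d = √(10.9² + 10.9² + ... + 10.9²) [14 terms] = √(14·10.9²) = 10.9√14 ≈ 40.7841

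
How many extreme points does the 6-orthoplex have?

An n-cross-polytope has 2n vertices; here n = 6, giving 12.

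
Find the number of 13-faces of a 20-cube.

f_13(20-cube) = (20 choose 13) · 2^7 = 9922560.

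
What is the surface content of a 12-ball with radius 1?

|∂B_12(1)| = π^6/60 ≈ 16.0232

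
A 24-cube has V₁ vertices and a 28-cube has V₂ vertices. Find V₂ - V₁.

V₁ = 2^24 = 16777216. V₂ = 2^28 = 268435456. V₂ - V₁ = 251658240.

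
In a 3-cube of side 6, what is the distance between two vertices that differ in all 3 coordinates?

The space diagonal of an n-cube of side s is s√n. Here 6·√3 ≈ 10.3923.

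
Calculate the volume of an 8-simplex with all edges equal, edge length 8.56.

Volume = 8.56^8 · √(9/2^8) / 8! ≈ 134.051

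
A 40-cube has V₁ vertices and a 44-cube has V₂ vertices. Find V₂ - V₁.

V₁ = 2^40 = 1099511627776. V₂ = 2^44 = 17592186044416. V₂ - V₁ = 16492674416640.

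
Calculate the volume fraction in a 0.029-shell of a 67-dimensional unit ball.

Shell fraction = 1 - (1-0.029)^67 ≈ 0.860784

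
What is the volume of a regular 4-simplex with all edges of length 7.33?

For a regular n-simplex with edge a, V = (a^n / n!)·√((n+1)/2^n). With a=7.33, n=4: V ≈ 67.2403.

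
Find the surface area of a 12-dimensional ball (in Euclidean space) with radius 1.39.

S = n·V_n(r)/r = 12·V_12(1.39)/1.39 (volume-to-surface relation), giving 599.668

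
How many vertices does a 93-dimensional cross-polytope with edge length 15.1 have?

The 93-dimensional cross-polytope has 2n = 2·93 = 186 vertices.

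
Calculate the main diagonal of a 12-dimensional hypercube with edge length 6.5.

Diagonal = √12 · 6.5 ≈ 22.5167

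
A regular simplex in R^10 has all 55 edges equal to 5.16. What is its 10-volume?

V = (5.16^10 / 10!) · √((10+1) / 2^10) ≈ 0.382191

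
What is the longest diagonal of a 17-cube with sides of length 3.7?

The space diagonal of an n-cube of side s is s√n. Here 3.7·√17 ≈ 15.2555.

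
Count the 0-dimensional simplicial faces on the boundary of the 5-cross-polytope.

Each 0-face is the convex hull of 1 vertex, one chosen as ±e_i from each of 1 distinct axis: 2^1·C(5,1) = 10.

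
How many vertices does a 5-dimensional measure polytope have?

Each vertex is a binary string of length 5, so there are 2^5 = 32.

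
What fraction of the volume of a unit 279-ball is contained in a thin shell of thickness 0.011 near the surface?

1 - (1-0.011)^279 ≈ 0.954316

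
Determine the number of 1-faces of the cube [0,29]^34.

Number of 1-faces = C(34,1) · 2^(34-1) = 34 · 8589934592 = 292057776128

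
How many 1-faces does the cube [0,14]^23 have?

The 23-cube has n·2^(n-1) = 23·2^22 = 23·4194304 = 96468992 edges.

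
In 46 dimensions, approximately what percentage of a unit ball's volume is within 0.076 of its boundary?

1 - (1-0.076)^46 ≈ 0.973642 ≈ 97.36%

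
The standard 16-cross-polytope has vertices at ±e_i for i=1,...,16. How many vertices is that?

An n-cross-polytope has 2n vertices; here n = 16, giving 32.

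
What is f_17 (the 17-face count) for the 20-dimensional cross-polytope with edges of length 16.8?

Each 17-face is the convex hull of 18 vertices, one chosen as ±e_i from each of 18 distinct axes: 2^18·C(20,18) = 49807360.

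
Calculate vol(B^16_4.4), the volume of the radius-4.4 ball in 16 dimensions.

The n-ball volume is π^(n/2)·r^n/Γ(n/2+1). With n=16, r=4.4: V ≈ 4.64431e+09.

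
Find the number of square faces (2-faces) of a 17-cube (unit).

f_2(17-cube) = (17 choose 2) · 2^15 = 4456448.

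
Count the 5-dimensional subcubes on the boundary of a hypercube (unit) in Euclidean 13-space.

f_5(13-cube) = (13 choose 5) · 2^8 = 329472.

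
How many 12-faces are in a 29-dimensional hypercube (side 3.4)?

An n-cube has C(n,k)·2^(n-k) k-faces. Here C(29,12)·2^17 = 51895935·131072 = 6802103992320.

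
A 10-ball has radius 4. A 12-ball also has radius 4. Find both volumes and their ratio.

V_10(4.0) ≈ 2.67404e+06. V_12(4.0) ≈ 2.2402e+07. Ratio V_10/V_12 ≈ 0.1194.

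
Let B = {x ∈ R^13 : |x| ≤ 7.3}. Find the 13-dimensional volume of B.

Volume = π^{13/2}·(7.3)^13/Γ(15/2) ≈ 1.52243e+11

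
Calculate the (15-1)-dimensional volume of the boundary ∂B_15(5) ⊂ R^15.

S_15(5) = 2·π^(15/2)·(5)^14 / Γ(15/2) = 312500000000·π^7/27027 ≈ 3.49222e+10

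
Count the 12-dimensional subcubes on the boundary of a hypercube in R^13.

f_12(13-cube) = (13 choose 12) · 2^1 = 26.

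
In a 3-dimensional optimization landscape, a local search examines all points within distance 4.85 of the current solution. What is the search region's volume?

Volume = π^{3/2}·(4.85)^3/Γ(5/2) ≈ 477.874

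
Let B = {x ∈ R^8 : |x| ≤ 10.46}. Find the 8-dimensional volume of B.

The n-ball volume is π^(n/2)·r^n/Γ(n/2+1). With n=8, r=10.46: V ≈ 5.81623e+08.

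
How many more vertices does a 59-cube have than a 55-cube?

The 59-cube has 2^59 = 576460752303423488 vertices. The 55-cube has 2^55 = 36028797018963968 vertices. Difference: 576460752303423488 - 36028797018963968 = 540431955284459520.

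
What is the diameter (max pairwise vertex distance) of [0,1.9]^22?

The space diagonal of an n-cube of side s is s√n. Here 1.9·√22 ≈ 8.91179.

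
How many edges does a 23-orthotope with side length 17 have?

Number of 1-faces = C(23,1)·2^(23-1) = 23·4194304 = 96468992.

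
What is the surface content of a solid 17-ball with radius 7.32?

S_17(7.32) = 2·π^(17/2)·(7.32)^16 / Γ(17/2) ≈ 1.6285e+14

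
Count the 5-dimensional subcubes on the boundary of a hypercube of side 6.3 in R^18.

Choose 5 of 18 axes to span the face (C(18,5) = 8568 ways), then fix each of the remaining 13 coordinates at one of its two extreme values (2^13 = 8192 ways): 8568·8192 = 70189056.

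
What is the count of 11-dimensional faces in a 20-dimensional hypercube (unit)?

f_11(20-cube) = (20 choose 11) · 2^9 = 85995520.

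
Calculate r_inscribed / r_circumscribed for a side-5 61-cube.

r_in / r_out = (5/2) / (5√61/2) = 1/√61 ≈ 0.128037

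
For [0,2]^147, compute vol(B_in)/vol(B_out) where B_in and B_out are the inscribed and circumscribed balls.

V_in/V_out = n^(-n/2) = 147^(-147/2) ≈ 5.03705e-160.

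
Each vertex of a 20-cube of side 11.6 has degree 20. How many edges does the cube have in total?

An n-cube has n·2^(n-1) edges. With n = 20: 20·524288 = 10485760.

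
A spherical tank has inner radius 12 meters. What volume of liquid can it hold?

The n-ball volume is π^(n/2)·r^n/Γ(n/2+1). With n=3, r=12: V = 2304·π ≈ 7238.23.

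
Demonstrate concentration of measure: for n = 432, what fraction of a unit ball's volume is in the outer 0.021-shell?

1 - (1-0.021)^432 ≈ 0.999896 ≈ 99.9896%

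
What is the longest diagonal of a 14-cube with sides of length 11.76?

The space diagonal of an n-cube of side s is s√n. Here 11.76·√14 ≈ 44.0019.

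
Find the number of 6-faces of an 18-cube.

Choose 6 of 18 axes to span the face (C(18,6) = 18564 ways), then fix each of the remaining 12 coordinates at one of its two extreme values (2^12 = 4096 ways): 18564·4096 = 76038144.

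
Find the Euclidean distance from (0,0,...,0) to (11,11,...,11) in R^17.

||(11,11,...,11)|| = √(17)·11 ≈ 45.3542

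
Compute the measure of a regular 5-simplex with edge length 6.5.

Volume = 6.5^5 · √(6/2^5) / 5! ≈ 41.8684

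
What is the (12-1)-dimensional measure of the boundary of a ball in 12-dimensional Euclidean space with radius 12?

S_12(12) = 2·π^(12/2)·(12)^11 / Γ(12/2) = 61917364224·π^6/5 ≈ 1.19053e+13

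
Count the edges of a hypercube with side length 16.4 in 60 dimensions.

Number of 1-faces = C(60,1)·2^(60-1) = 60·576460752303423488 = 34587645138205409280.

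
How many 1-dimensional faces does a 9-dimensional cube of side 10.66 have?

Choose 1 of 9 axes to span the face (C(9,1) = 9 ways), then fix each of the remaining 8 coordinates at one of its two extreme values (2^8 = 256 ways): 9·256 = 2304.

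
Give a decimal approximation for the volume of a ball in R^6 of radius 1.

The n-ball volume is π^(n/2)·r^n/Γ(n/2+1). With n=6, r=1: V = π^3/6 ≈ 5.16771.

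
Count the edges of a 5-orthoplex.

An n-cross-polytope has 2^(k+1)·C(n,k+1) k-faces. Here 2^2·C(5,2) = 4·10 = 40.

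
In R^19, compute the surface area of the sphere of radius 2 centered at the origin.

S_19(2) = 2·π^(19/2)·(2)^18 / Γ(19/2) = 268435456·π^9/34459425 ≈ 232210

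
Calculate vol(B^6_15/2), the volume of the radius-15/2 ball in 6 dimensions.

Volume = π^{6/2}·(15/2)^6/Γ(4) = 3796875·π^3/128 ≈ 919742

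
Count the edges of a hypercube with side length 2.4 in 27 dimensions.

The 27-cube has n·2^(n-1) = 27·2^26 = 27·67108864 = 1811939328 edges.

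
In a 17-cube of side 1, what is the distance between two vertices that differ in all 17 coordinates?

Diagonal = √17 · 1 ≈ 4.12311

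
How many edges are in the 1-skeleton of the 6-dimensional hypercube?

The 6-cube has n·2^(n-1) = 6·2^5 = 6·32 = 192 edges.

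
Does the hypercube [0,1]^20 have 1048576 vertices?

True. The 20-cube has 2^20 = 1048576 vertices.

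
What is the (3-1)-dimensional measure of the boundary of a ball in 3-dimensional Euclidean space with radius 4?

|∂B_3(4)| = 4πr² = 4π·(4)² ≈ 201.062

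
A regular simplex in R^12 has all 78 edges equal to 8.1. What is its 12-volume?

V_12 = √(13) · 8.1^12 / (12! · 2^(12/2)) ≈ 9.38156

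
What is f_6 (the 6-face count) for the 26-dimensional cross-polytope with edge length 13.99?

f_6(26-orthoplex) = 2^7 · (26 choose 7) = 84198400.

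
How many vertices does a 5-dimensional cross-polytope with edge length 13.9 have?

The vertices are ±e_1, ..., ±e_5, so there are 2·5 = 10.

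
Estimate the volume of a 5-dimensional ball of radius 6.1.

V_5(6.1) = π^(5/2) · (6.1)^5 / Γ(5/2 + 1) ≈ 44457.8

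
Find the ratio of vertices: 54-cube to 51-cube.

The 54-cube has 2^54 = 18014398509481984 vertices. The 51-cube has 2^51 = 2251799813685248 vertices. Ratio: 18014398509481984/2251799813685248 = 8.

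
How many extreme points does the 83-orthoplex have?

Number of vertices = 2n = 166.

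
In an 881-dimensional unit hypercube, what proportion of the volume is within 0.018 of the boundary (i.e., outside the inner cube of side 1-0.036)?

Shell fraction = 1 - (1-0.036)^881 ≈ 1 - 9.373e-15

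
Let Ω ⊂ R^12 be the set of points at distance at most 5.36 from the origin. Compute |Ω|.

V_12(5.36) = π^(12/2) · (5.36)^12 / Γ(12/2 + 1) ≈ 7.50834e+08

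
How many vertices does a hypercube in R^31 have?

The 31-cube has 2^31 = 2147483648 vertices.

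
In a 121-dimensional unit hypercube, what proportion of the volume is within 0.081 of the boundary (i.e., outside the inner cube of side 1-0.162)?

Shell fraction = 1 - (1-0.162)^121 ≈ 0.9999999995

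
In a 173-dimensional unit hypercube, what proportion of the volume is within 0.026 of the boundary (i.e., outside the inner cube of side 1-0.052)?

The inner cube has side 1-2·0.026 = 0.948 and volume (0.948)^173 ≈ 9.724e-05, so the shell holds 0.999903 of the volume.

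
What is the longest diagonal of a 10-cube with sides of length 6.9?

||(6.9,6.9,...,6.9)|| = √(10)·6.9 ≈ 21.8197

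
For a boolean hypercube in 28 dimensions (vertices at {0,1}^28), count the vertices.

Each vertex is a binary string of length 28, so there are 2^28 = 268435456.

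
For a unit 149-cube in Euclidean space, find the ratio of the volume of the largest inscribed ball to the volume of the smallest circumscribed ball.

V_in / V_out = (r_in/r_out)^149 = (1/√149)^149 = 149^(-149/2) ≈ 1.25205e-162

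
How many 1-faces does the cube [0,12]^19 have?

An n-cube has n·2^(n-1) edges. With n = 19: 19·262144 = 4980736.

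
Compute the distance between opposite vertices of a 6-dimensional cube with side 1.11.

The space diagonal of an n-cube of side s is s√n. Here 1.11·√6 ≈ 2.71893.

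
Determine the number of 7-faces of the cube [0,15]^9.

Number of 7-faces = C(9,7) · 2^(9-7) = 36 · 4 = 144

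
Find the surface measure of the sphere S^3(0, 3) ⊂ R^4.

S = n·V_n(r)/r = 4·V_4(3)/3 (volume-to-surface relation), giving 54·π^2 ≈ 532.959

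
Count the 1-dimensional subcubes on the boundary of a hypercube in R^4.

An n-cube has C(n,k)·2^(n-k) k-faces. Here C(4,1)·2^3 = 4·8 = 32.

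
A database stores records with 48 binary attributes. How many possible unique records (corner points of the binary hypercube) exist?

Number of vertices = 2^48 = 281474976710656.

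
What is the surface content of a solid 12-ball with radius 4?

S = n·V_n(r)/r = 12·V_12(4)/4 (volume-to-surface relation), giving 1048576·π^6/15 ≈ 6.7206e+07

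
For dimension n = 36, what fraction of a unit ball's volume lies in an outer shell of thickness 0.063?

1 - (1-0.063)^36 ≈ 0.903922 ≈ 90.39%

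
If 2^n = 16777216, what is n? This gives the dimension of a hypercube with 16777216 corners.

Since 2^n = 16777216, we have n = 24.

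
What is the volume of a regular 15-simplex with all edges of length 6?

For a regular n-simplex with edge a, V = (a^n / n!)·√((n+1)/2^n). With a=6, n=15: V ≈ 0.00794519.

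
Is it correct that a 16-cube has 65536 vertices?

True. The 16-cube has 2^16 = 65536 vertices.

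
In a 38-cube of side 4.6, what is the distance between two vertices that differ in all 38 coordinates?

||(4.6,4.6,...,4.6)|| = √(38)·4.6 ≈ 28.3563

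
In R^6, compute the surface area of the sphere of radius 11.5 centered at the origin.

S = n·V_n(r)/r = 6·V_6(11.5)/11.5 (volume-to-surface relation), giving 6436343·π^3/32 ≈ 6.23647e+06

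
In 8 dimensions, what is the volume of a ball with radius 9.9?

Volume = π^{8/2}·(9.9)^8/Γ(5) ≈ 3.74516e+08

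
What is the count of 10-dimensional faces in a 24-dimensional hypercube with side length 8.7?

f_10(24-cube) = (24 choose 10) · 2^14 = 32133218304.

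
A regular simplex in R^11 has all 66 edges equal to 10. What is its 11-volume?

V = (10^11 / 11!) · √((11+1) / 2^11) ≈ 191.765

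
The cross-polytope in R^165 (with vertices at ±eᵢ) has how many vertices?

An n-cross-polytope has 2n vertices; here n = 165, giving 330.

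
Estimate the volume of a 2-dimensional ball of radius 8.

Volume = π^{2/2}·(8)^2/Γ(2) = 64·π ≈ 201.062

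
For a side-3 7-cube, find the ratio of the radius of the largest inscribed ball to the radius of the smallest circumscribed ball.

Ratio = (s/2)/(s√7/2) = 7^(-1/2) ≈ 0.377964.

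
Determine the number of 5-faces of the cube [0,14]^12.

Choose 5 of 12 axes to span the face (C(12,5) = 792 ways), then fix each of the remaining 7 coordinates at one of its two extreme values (2^7 = 128 ways): 792·128 = 101376.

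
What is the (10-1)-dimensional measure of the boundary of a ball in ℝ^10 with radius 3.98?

|∂B_10(3.98)| ≈ 6.39022e+06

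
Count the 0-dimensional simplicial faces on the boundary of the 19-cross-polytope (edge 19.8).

f_0(19-orthoplex) = 2^1 · (19 choose 1) = 38.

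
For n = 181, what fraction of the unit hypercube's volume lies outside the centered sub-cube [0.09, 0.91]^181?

The inner cube has side 1-2·0.09 = 0.82 and volume (0.82)^181 ≈ 2.514e-16, so the shell holds 1 - 2.514e-16 of the volume.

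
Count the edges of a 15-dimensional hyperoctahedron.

An n-cross-polytope has 2^(k+1)·C(n,k+1) k-faces. Here 2^2·C(15,2) = 4·105 = 420.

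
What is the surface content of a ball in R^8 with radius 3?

S = n·V_n(r)/r = 8·V_8(3)/3 (volume-to-surface relation), giving 729·π^4 ≈ 71011.2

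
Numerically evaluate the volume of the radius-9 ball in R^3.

Volume = π^{3/2}·(9)^3/Γ(5/2) = 972·π ≈ 3053.63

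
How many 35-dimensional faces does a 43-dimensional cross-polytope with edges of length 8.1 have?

An n-cross-polytope has 2^(k+1)·C(n,k+1) k-faces. Here 2^36·C(43,36) = 68719476736·32224114 = 2214424252361211904.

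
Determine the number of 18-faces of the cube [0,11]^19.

An n-cube has C(n,k)·2^(n-k) k-faces. Here C(19,18)·2^1 = 19·2 = 38.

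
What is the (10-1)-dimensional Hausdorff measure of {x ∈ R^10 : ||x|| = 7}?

The surface area of an n-ball is 2π^(n/2) r^(n-1) / Γ(n/2). For n=10, r=7: 40353607·π^5/12 ≈ 1.02908e+09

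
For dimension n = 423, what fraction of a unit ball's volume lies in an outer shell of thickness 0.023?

1 - (1-0.023)^423 ≈ 0.999947 ≈ 99.9947%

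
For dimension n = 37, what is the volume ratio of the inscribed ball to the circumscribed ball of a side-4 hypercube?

V_in / V_out = (r_in/r_out)^37 = (1/√37)^37 = 37^(-37/2) ≈ 9.73348e-30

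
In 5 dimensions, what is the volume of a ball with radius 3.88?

V_5(3.88) = π^(5/2) · (3.88)^5 / Γ(5/2 + 1) ≈ 4628.68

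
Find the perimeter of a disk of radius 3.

The surface area of an n-ball is 2π^(n/2) r^(n-1) / Γ(n/2). For n=2, r=3: 2πr = 2π·3 ≈ 18.8496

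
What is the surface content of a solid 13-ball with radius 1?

S = n·V_n(r)/r = 13·V_13(1)/1 (volume-to-surface relation), giving 128·π^6/10395 ≈ 11.8382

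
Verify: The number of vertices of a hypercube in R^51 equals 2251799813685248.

True. The 51-cube has 2^51 = 2251799813685248 vertices.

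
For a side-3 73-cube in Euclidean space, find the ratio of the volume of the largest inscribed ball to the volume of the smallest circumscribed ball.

The radii are 3/2 and 3√73/2, so the volume ratio is (1/√73)^73 = 73^{-73/2} ≈ 9.74351e-69.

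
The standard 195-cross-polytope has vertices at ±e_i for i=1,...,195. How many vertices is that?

An n-cross-polytope has 2n vertices; here n = 195, giving 390.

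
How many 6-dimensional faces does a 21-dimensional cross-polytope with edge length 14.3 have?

f_6(21-orthoplex) = 2^7 · (21 choose 7) = 14883840.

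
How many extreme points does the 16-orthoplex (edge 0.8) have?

Number of vertices = 2n = 32.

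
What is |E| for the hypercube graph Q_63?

Number of 1-faces = C(63,1)·2^(63-1) = 63·4611686018427387904 = 290536219160925437952.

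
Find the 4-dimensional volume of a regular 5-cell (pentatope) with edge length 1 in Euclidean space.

V_4 = √(5) · 1^4 / (4! · 2^(4/2)) ≈ 0.0232924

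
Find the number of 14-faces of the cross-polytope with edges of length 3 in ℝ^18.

Each 14-face is the convex hull of 15 vertices, one chosen as ±e_i from each of 15 distinct axes: 2^15·C(18,15) = 26738688.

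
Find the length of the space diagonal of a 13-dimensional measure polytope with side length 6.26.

||(6.26,6.26,...,6.26)|| = √(13)·6.26 ≈ 22.5708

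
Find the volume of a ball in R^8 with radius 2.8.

The n-ball volume is π^(n/2)·r^n/Γ(n/2+1). With n=8, r=2.8: V ≈ 15333.9.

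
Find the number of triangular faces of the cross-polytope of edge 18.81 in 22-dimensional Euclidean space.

f_2(22-orthoplex) = 2^3 · (22 choose 3) = 12320.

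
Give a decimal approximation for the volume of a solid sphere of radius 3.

V_3(3) = π^(3/2) · (3)^3 / Γ(3/2 + 1) = 36·π ≈ 113.097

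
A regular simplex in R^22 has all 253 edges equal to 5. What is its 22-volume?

Volume = 5^22 · √(23/2^22) / 22! ≈ 4.96715e-09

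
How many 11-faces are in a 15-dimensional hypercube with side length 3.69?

An n-cube has C(n,k)·2^(n-k) k-faces. Here C(15,11)·2^4 = 1365·16 = 21840.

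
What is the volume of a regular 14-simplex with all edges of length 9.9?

For a regular n-simplex with edge a, V = (a^n / n!)·√((n+1)/2^n). With a=9.9, n=14: V ≈ 30.1523.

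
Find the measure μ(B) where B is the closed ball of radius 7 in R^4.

The n-ball volume is π^(n/2)·r^n/Γ(n/2+1). With n=4, r=7: V = 2401·π^2/2 ≈ 11848.5.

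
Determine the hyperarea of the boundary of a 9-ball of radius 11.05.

The surface area of an n-ball is 2π^(n/2) r^(n-1) / Γ(n/2). For n=9, r=11.05: 6.5987e+09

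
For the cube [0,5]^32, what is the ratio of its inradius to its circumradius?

r_in / r_out = (5/2) / (5√32/2) = 1/√32 ≈ 0.176777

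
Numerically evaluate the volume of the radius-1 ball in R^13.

Volume = π^{13/2}·(1)^13/Γ(15/2) = 128·π^6/135135 ≈ 0.910629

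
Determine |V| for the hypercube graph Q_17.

Number of vertices = 2^17 = 131072.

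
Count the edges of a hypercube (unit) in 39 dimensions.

The 39-cube has n·2^(n-1) = 39·2^38 = 39·274877906944 = 10720238370816 edges.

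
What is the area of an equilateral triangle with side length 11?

Area = (√3/4) · 11² = 52.3945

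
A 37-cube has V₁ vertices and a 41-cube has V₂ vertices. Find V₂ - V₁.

V₁ = 2^37 = 137438953472. V₂ = 2^41 = 2199023255552. V₂ - V₁ = 2061584302080.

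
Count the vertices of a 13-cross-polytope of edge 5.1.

An n-cross-polytope has 2n vertices; here n = 13, giving 26.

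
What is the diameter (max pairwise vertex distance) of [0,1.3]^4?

The space diagonal of an n-cube of side s is s√n. Here 1.3·√4 = 2.6.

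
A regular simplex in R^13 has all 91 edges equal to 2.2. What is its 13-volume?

V_13 = √(14) · 2.2^13 / (13! · 2^(13/2)) ≈ 1.87752e-07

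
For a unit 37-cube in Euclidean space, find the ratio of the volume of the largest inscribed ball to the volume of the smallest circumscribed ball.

Volume scales as r^n, and r_in/r_out = 1/√37, giving (1/√37)^37 ≈ 9.73348e-30.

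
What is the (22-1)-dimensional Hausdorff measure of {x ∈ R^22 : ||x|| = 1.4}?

|∂B_22(1.4)| ≈ 189.935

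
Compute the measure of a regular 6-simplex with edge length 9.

Volume = 9^6 · √(7/2^6) / 6! ≈ 244.108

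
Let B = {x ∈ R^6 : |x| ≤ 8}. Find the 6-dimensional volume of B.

V = 131072·π^3/3 ≈ 1.35468e+06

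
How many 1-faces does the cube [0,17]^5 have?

An n-cube has n·2^(n-1) edges. With n = 5: 5·16 = 80.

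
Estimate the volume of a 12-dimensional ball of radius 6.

Volume = π^{12/2}·(6)^12/Γ(7) = 15116544·π^6/5 ≈ 2.90658e+09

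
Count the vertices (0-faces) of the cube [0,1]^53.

Number of vertices = 2^53 = 9007199254740992.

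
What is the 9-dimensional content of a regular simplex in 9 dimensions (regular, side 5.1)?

Volume = 5.1^9 · √(10/2^9) / 9! ≈ 0.898946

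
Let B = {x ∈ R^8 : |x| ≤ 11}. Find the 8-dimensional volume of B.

V = 214358881·π^4/24 ≈ 8.70021e+08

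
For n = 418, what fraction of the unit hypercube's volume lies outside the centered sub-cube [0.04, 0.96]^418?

1 - (1 - 2·0.04)^418 = 1 - 0.92^418 ≈ 1 - 7.3e-16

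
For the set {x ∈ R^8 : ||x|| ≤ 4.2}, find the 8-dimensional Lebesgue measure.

The n-ball volume is π^(n/2)·r^n/Γ(n/2+1). With n=8, r=4.2: V ≈ 392991.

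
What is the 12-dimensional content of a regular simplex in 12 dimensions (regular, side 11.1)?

For a regular n-simplex with edge a, V = (a^n / n!)·√((n+1)/2^n). With a=11.1, n=12: V ≈ 411.463.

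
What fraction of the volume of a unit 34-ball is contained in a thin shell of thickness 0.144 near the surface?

V(inner)/V(outer) = ((1-0.144)/1)^34 ≈ 0.00506, so the shell fraction is 0.99494.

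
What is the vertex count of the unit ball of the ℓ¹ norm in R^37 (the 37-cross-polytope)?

The 37-dimensional cross-polytope has 2n = 2·37 = 74 vertices.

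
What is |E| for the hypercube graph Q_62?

An n-cube has n·2^(n-1) edges. With n = 62: 62·2305843009213693952 = 142962266571249025024.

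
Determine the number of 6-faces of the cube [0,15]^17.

Choose 6 of 17 axes to span the face (C(17,6) = 12376 ways), then fix each of the remaining 11 coordinates at one of its two extreme values (2^11 = 2048 ways): 12376·2048 = 25346048.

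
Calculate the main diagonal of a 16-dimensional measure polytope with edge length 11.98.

Diagonal = √16 · 11.98 = 47.92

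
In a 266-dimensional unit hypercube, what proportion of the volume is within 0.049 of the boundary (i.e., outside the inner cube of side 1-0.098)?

The inner cube has side 1-2·0.049 = 0.902 and volume (0.902)^266 ≈ 1.216e-12, so the shell holds 1 - 1.216e-12 of the volume.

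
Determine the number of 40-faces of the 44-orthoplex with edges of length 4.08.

f_40(44-orthoplex) = 2^41 · (44 choose 41) = 29123863996530688.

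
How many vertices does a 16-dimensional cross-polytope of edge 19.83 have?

The 16-dimensional cross-polytope has 2n = 2·16 = 32 vertices.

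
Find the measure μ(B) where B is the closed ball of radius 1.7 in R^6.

The n-ball volume is π^(n/2)·r^n/Γ(n/2+1). With n=6, r=1.7: V ≈ 124.736.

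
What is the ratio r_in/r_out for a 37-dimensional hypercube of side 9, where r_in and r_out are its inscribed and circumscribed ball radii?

r_in = 9/2 (half the side); r_out = 9√37/2 (half the diagonal). Ratio = 1/√37 ≈ 0.164399.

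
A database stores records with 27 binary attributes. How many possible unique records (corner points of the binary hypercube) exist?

Number of vertices = 2^27 = 134217728.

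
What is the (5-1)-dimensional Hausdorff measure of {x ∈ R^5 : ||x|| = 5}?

S_5(5) = 2·π^(5/2)·(5)^4 / Γ(5/2) = 5000·π^2/3 ≈ 16449.3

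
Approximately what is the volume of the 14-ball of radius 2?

V_14(2) = π^(14/2) · (2)^14 / Γ(14/2 + 1) = 1024·π^7/315 ≈ 9818.35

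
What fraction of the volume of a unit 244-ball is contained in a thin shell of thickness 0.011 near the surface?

Shell fraction = 1 - (1-0.011)^244 ≈ 0.932719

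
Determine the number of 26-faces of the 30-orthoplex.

An n-cross-polytope has 2^(k+1)·C(n,k+1) k-faces. Here 2^27·C(30,27) = 134217728·4060 = 544923975680.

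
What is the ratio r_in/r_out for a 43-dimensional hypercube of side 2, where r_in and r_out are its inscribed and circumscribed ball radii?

r_in = 2/2 (half the side); r_out = 2√43/2 (half the diagonal). Ratio = 1/√43 ≈ 0.152499.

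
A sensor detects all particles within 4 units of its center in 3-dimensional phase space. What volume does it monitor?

V_3(4) = π^(3/2) · (4)^3 / Γ(3/2 + 1) = 256·π/3 ≈ 268.083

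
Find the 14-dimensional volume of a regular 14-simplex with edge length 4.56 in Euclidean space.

V_14 = √(15) · 4.56^14 / (14! · 2^(14/2)) ≈ 0.000583358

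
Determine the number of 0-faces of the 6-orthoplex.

f_0(6-orthoplex) = 2^1 · (6 choose 1) = 12.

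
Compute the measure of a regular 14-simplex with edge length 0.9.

For a regular n-simplex with edge a, V = (a^n / n!)·√((n+1)/2^n). With a=0.9, n=14: V ≈ 7.94004e-14.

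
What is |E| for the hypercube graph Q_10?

Each of the 2^10 = 1024 vertices has degree 10; total edges = 10·2^10/2 = 5120.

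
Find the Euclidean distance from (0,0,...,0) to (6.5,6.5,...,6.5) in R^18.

||(6.5,6.5,...,6.5)|| = √(18)·6.5 ≈ 27.5772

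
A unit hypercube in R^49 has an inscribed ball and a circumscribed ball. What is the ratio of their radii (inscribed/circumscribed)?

r_in = 1/2 (half the side); r_out = 1√49/2 (half the diagonal). Ratio = 1/√49 ≈ 0.142857.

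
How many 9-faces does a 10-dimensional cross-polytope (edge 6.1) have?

Number of 9-faces = 2^(9+1) · C(10,9+1) = 1024 · 1 = 1024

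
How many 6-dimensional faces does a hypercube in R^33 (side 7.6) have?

An n-cube has C(n,k)·2^(n-k) k-faces. Here C(33,6)·2^27 = 1107568·134217728 = 148655260565504.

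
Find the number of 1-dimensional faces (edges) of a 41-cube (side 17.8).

Number of 1-faces = C(41,1)·2^(41-1) = 41·1099511627776 = 45079976738816.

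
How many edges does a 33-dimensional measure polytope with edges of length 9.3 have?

The 33-cube has n·2^(n-1) = 33·2^32 = 33·4294967296 = 141733920768 edges.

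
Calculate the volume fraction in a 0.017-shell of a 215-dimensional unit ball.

Shell fraction = 1 - (1-0.017)^215 ≈ 0.974939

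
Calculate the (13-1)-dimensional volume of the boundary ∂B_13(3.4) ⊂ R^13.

S = n·V_n(r)/r = 13·V_13(3.4)/3.4 (volume-to-surface relation), giving 2.82509e+07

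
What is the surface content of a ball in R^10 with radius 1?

The surface area of an n-ball is 2π^(n/2) r^(n-1) / Γ(n/2). For n=10, r=1: π^5/12 ≈ 25.5016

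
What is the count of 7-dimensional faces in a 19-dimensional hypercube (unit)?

Number of 7-faces = C(19,7) · 2^(19-7) = 50388 · 4096 = 206389248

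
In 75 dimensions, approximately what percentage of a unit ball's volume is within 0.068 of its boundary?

1 - (1-0.068)^75 ≈ 0.994916 ≈ 99.49%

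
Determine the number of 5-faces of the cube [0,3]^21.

f_5(21-cube) = (21 choose 5) · 2^16 = 1333592064.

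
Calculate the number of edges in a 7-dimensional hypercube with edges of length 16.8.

Each of the 2^7 = 128 vertices has degree 7; total edges = 7·2^7/2 = 448.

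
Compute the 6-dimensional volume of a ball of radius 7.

The n-ball volume is π^(n/2)·r^n/Γ(n/2+1). With n=6, r=7: V = 117649·π^3/6 ≈ 607976.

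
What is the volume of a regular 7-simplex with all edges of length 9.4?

V = (9.4^7 / 7!) · √((7+1) / 2^7) ≈ 321.665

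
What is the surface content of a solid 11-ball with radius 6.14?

The surface area of an n-ball is 2π^(n/2) r^(n-1) / Γ(n/2). For n=11, r=6.14: 1.57827e+09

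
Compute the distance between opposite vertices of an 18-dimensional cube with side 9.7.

||(9.7,9.7,...,9.7)|| = √(18)·9.7 ≈ 41.1536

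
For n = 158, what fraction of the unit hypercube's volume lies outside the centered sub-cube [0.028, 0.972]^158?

1 - (1 - 2·0.028)^158 = 1 - 0.944^158 ≈ 0.999889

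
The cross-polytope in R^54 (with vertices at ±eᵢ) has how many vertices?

An n-cross-polytope has 2n vertices; here n = 54, giving 108.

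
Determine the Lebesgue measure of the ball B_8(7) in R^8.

V_8(7) = π^(8/2) · (7)^8 / Γ(8/2 + 1) = 5764801·π^4/24 ≈ 2.33977e+07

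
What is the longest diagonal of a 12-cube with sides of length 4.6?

d = √(4.6² + 4.6² + ... + 4.6²) [12 terms] = √(12·4.6²) = 4.6√12 ≈ 15.9349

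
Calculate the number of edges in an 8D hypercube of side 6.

Number of 1-faces = C(8,1)·2^(8-1) = 8·128 = 1024.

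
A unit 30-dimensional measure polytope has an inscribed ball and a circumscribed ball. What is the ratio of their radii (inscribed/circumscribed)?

For an n-cube of any side s, the inradius is s/2 and the circumradius is s√n/2, so the ratio is 1/√30 ≈ 0.182574.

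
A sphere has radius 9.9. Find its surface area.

S = n·V_n(r)/r = 3·V_3(9.9)/9.9 (volume-to-surface relation), giving 4πr² = 4π·(9.9)² ≈ 1231.63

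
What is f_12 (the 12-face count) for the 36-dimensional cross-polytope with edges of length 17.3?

f_12(36-orthoplex) = 2^13 · (36 choose 13) = 18929988403200.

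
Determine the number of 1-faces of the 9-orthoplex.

Each 1-face is the convex hull of 2 vertices, one chosen as ±e_i from each of 2 distinct axes: 2^2·C(9,2) = 144.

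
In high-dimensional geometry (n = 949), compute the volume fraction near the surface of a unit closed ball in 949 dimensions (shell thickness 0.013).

1 - (1-0.013)^949 ≈ 0.9999959544 ≈ 99.999595%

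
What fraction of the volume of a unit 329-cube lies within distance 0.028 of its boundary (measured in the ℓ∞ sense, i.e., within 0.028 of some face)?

Shell fraction = 1 - (1-0.056)^329 ≈ 0.9999999942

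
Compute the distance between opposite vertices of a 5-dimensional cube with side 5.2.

d = √(5.2² + 5.2² + ... + 5.2²) [5 terms] = √(5·5.2²) = 5.2√5 ≈ 11.6276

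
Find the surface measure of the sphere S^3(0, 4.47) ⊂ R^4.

S = n·V_n(r)/r = 4·V_4(4.47)/4.47 (volume-to-surface relation), giving 1763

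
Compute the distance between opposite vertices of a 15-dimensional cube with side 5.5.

The space diagonal of an n-cube of side s is s√n. Here 5.5·√15 ≈ 21.3014.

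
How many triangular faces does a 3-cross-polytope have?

Number of 2-faces = 2^(2+1) · C(3,2+1) = 8 · 1 = 8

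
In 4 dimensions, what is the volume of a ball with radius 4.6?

The n-ball volume is π^(n/2)·r^n/Γ(n/2+1). With n=4, r=4.6: V ≈ 2209.54.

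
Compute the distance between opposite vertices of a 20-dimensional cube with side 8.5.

d = √(8.5² + 8.5² + ... + 8.5²) [20 terms] = √(20·8.5²) = 8.5√20 ≈ 38.0132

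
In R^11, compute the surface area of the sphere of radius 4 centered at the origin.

|∂B_11(4)| = 67108864·π^5/945 ≈ 2.17319e+07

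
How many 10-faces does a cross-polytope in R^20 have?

f_10(20-orthoplex) = 2^11 · (20 choose 11) = 343982080.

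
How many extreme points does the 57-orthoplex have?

The vertices are ±e_1, ..., ±e_57, so there are 2·57 = 114.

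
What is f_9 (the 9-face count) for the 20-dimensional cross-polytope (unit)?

Each 9-face is the convex hull of 10 vertices, one chosen as ±e_i from each of 10 distinct axes: 2^10·C(20,10) = 189190144.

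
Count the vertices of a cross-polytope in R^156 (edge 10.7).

An n-cross-polytope has 2n vertices; here n = 156, giving 312.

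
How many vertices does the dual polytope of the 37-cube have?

The vertices are ±e_1, ..., ±e_37, so there are 2·37 = 74.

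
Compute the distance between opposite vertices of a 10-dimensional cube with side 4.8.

||(4.8,4.8,...,4.8)|| = √(10)·4.8 ≈ 15.1789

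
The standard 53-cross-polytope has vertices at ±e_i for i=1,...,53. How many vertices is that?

An n-cross-polytope has 2n vertices; here n = 53, giving 106.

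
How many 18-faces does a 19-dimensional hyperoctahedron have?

Number of 18-faces = 2^(18+1) · C(19,18+1) = 524288 · 1 = 524288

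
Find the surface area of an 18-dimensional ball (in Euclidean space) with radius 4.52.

The surface area of an n-ball is 2π^(n/2) r^(n-1) / Γ(n/2). For n=18, r=4.52: 2.02867e+11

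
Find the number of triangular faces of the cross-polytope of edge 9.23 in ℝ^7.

Number of 2-faces = 2^(2+1) · C(7,2+1) = 8 · 35 = 280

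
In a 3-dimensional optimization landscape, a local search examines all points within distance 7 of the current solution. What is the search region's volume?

Volume = π^{3/2}·(7)^3/Γ(5/2) = 1372·π/3 ≈ 1436.76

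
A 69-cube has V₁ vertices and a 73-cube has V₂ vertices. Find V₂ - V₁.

V₁ = 2^69 = 590295810358705651712. V₂ = 2^73 = 9444732965739290427392. V₂ - V₁ = 8854437155380584775680.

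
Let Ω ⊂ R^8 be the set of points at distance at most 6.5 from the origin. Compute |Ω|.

Volume = π^{8/2}·(6.5)^8/Γ(5) = 815730721·π^4/6144 ≈ 1.29329e+07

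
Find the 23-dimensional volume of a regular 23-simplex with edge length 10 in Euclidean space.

For a regular n-simplex with edge a, V = (a^n / n!)·√((n+1)/2^n). With a=10, n=23: V ≈ 0.00654284.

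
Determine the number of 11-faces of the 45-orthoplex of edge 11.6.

Each 11-face is the convex hull of 12 vertices, one chosen as ±e_i from each of 12 distinct axes: 2^12·C(45,12) = 117801049067520.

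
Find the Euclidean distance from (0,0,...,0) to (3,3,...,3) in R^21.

Diagonal = √21 · 3 ≈ 13.7477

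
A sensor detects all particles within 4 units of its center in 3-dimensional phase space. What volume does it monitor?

Volume = π^{3/2}·(4)^3/Γ(5/2) = 256·π/3 ≈ 268.083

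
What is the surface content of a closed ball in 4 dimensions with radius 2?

S = n·V_n(r)/r = 4·V_4(2)/2 (volume-to-surface relation), giving 16·π^2 ≈ 157.914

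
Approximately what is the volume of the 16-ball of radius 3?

The n-ball volume is π^(n/2)·r^n/Γ(n/2+1). With n=16, r=3: V = 4782969·π^8/4480 ≈ 1.01302e+07.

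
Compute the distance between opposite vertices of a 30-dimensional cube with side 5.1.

Diagonal = √30 · 5.1 ≈ 27.9339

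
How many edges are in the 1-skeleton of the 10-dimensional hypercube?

Each of the 2^10 = 1024 vertices has degree 10; total edges = 10·2^10/2 = 5120.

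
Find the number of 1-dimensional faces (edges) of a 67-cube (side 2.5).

Each of the 2^67 = 147573952589676412928 vertices has degree 67; total edges = 67·2^67/2 = 4943727411754159833088.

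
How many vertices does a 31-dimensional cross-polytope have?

The vertices are ±e_1, ..., ±e_31, so there are 2·31 = 62.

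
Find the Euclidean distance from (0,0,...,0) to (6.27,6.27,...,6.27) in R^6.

d = √(6.27² + 6.27² + ... + 6.27²) [6 terms] = √(6·6.27²) = 6.27√6 ≈ 15.3583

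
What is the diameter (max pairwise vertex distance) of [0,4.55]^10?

The space diagonal of an n-cube of side s is s√n. Here 4.55·√10 ≈ 14.3884.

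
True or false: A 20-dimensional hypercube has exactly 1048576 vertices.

True. The 20-cube has 2^20 = 1048576 vertices.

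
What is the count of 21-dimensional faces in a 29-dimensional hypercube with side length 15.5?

An n-cube has C(n,k)·2^(n-k) k-faces. Here C(29,21)·2^8 = 4292145·256 = 1098789120.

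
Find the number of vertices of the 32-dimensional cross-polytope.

The vertices are ±e_1, ..., ±e_32, so there are 2·32 = 64.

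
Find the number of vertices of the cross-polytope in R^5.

f_0(5-orthoplex) = 2^1 · (5 choose 1) = 10.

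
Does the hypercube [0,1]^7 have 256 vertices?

False. The 7-cube has 2^7 = 128 vertices.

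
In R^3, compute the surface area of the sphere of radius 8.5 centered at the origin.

S_3(8.5) = 2·π^(3/2)·(8.5)^2 / Γ(3/2) = 4πr² = 4π·(8.5)² ≈ 907.92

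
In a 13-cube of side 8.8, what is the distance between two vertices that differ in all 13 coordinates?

Diagonal = √13 · 8.8 ≈ 31.7289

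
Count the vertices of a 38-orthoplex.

An n-cross-polytope has 2n vertices; here n = 38, giving 76.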